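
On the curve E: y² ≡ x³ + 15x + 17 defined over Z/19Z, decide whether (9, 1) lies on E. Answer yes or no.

y² = 1² ≡ 1; x³ + 15x + 17 = 881 ≡ 7 (mod 19). 1 ≠ 7.

no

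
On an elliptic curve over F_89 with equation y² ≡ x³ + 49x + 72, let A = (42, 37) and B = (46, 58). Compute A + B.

(42, 37) + (46, 58). λ = (58 - 37)/(46 - 42) ≡ 21/4 mod 89. 4⁻¹ ≡ 67 (mod 89) since 4·67 = 268 ≡ 1, so λ ≡ 72.
  x = λ² - 42 - 46 = 5184 - 88 ≡ 23; y = λ·(42 - 23) - 37 ≡ 85. → (23, 85)

(23, 85)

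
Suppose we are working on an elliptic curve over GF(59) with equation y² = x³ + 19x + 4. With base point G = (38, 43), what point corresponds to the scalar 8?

(8, 45)

Repeated addition: build up to 8G.
2G: tangent at (38, 43): λ = (3·38² + 19)/(2·43) ≡ 44/27. 27⁻¹ ≡ 35 (mod 59) since 27·35 = 945 ≡ 1, so λ ≡ 44·35 ≡ 6.
  x = λ² - 38 - 38 = 36 - 76 ≡ 19; y = λ·(38 - 19) - 43 ≡ 12. → (19, 12)
3G: (19, 12) + (38, 43). λ = (43 - 12)/(38 - 19) ≡ 31/19 mod 59. 19⁻¹ ≡ 28 (mod 59), so λ ≡ 42.
  x = λ² - 19 - 38 = 1764 - 57 ≡ 55; y = λ·(19 - 55) - 12 ≡ 10. → (55, 10)
4G: (55, 10) + (38, 43). λ = (43 - 10)/(38 - 55) ≡ 33/42 mod 59. 42⁻¹ ≡ 52 (mod 59), so λ ≡ 5.
  x = λ² - 55 - 38 = 25 - 93 ≡ 50; y = λ·(55 - 50) - 10 ≡ 15. → (50, 15)
5G: (50, 15) + (38, 43). λ = (43 - 15)/(38 - 50) ≡ 28/47 mod 59. 47⁻¹ ≡ 54 (mod 59), so λ ≡ 37.
  x = λ² - 50 - 38 = 1369 - 88 ≡ 42; y = λ·(50 - 42) - 15 ≡ 45. → (42, 45)
6G: (42, 45) + (38, 43). λ = (43 - 45)/(38 - 42) ≡ 57/55 mod 59. 55⁻¹ ≡ 44 (mod 59), so λ ≡ 30.
  x = λ² - 42 - 38 = 900 - 80 ≡ 53; y = λ·(42 - 53) - 45 ≡ 38. → (53, 38)
7G: (53, 38) + (38, 43). λ = (43 - 38)/(38 - 53) ≡ 5/44 mod 59. 44⁻¹ ≡ 55 (mod 59) since 44·55 = 2420 ≡ 1, so λ ≡ 39.
  x = λ² - 53 - 38 = 1521 - 91 ≡ 14; y = λ·(53 - 14) - 38 ≡ 8. → (14, 8)
8G: (14, 8) + (38, 43). λ = (43 - 8)/(38 - 14) ≡ 35/24 mod 59. 24⁻¹ ≡ 32 (mod 59) since 24·32 = 768 ≡ 1, so λ ≡ 58.
  x = λ² - 14 - 38 = 3364 - 52 ≡ 8; y = λ·(14 - 8) - 8 ≡ 45. → (8, 45)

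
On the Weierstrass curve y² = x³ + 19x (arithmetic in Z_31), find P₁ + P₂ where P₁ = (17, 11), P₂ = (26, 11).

(17, 11) + (26, 11). λ = (11 - 11)/(26 - 17) ≡ 0/9 mod 31. 9⁻¹ ≡ 7 (mod 31), so λ ≡ 0.
  x = λ² - 17 - 26 = 0 - 43 ≡ 19; y = λ·(17 - 19) - 11 ≡ 20. → (19, 20)

(19, 20)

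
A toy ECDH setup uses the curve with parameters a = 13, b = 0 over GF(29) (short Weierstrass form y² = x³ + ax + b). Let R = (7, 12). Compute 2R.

tangent at (7, 12): λ = (3·7² + 13)/(2·12) ≡ 15/24. 24⁻¹ ≡ 23 (mod 29), so λ ≡ 15·23 ≡ 26.
  x = λ² - 7 - 7 = 676 - 14 ≡ 24; y = λ·(7 - 24) - 12 ≡ 10. → (24, 10)

(24, 10)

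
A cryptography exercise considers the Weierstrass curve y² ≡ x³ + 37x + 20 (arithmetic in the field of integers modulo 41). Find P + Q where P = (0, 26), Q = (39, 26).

(0, 26) + (39, 26). λ = (26 - 26)/(39 - 0) ≡ 0/39 mod 41. 39⁻¹ ≡ 20 (mod 41), so λ ≡ 0.
  x = λ² - 0 - 39 = 0 - 39 ≡ 2; y = λ·(0 - 2) - 26 ≡ 15. → (2, 15)

(2, 15)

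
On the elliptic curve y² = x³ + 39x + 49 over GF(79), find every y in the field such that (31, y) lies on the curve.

x³ + 39x + 49 = 31049 ≡ 2 (mod 79).
Square roots of 2 mod 79: 9 and 70 (since 9² = 81 ≡ 2).

9, 70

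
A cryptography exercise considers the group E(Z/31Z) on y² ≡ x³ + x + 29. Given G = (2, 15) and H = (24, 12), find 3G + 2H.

(3, 20)

First 3G:
Repeated addition: build up to 3G.
2G: tangent at (2, 15): λ = (3·2² + 1)/(2·15) ≡ 13/30. 30⁻¹ ≡ 30 (mod 31) since 30·30 = 900 ≡ 1, so λ ≡ 13·30 ≡ 18.
  x = λ² - 2 - 2 = 324 - 4 ≡ 10; y = λ·(2 - 10) - 15 ≡ 27. → (10, 27)
3G: (10, 27) + (2, 15). λ = (15 - 27)/(2 - 10) ≡ 19/23 mod 31. 23⁻¹ ≡ 27 (mod 31), so λ ≡ 17.
  x = λ² - 10 - 2 = 289 - 12 ≡ 29; y = λ·(10 - 29) - 27 ≡ 22. → (29, 22)
3G = (29, 22).
Next 2H:
Repeated addition: build up to 2H.
2H: tangent at (24, 12): λ = (3·24² + 1)/(2·12) ≡ 24/24. 24⁻¹ ≡ 22 (mod 31), so λ ≡ 24·22 ≡ 1.
  x = λ² - 24 - 24 = 1 - 48 ≡ 15; y = λ·(24 - 15) - 12 ≡ 28. → (15, 28)
2H = (15, 28).
Finally 3G + 2H:
(29, 22) + (15, 28). λ = (28 - 22)/(15 - 29) ≡ 6/17 mod 31. 17⁻¹ ≡ 11 (mod 31) since 17·11 = 187 ≡ 1, so λ ≡ 4.
  x = λ² - 29 - 15 = 16 - 44 ≡ 3; y = λ·(29 - 3) - 22 ≡ 20. → (3, 20)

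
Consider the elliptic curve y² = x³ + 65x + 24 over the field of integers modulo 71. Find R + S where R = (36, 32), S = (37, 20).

(36, 32) + (37, 20). λ = (20 - 32)/(37 - 36) ≡ 59/1 mod 71. 1⁻¹ ≡ 1 (mod 71), so λ ≡ 59.
  x = λ² - 36 - 37 = 3481 - 73 ≡ 0; y = λ·(36 - 0) - 32 ≡ 33. → (0, 33)

(0, 33)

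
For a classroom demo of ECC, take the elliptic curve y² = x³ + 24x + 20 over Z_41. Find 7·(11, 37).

(26, 4)

Write G = (11, 37).
Double-and-add on 7 = (111)₂. Start with G = (11, 37) for the leading 1-bit.
double: tangent at (11, 37): λ = (3·11² + 24)/(2·37) ≡ 18/33. 33⁻¹ ≡ 5 (mod 41), so λ ≡ 18·5 ≡ 8.
  x = λ² - 11 - 11 = 64 - 22 ≡ 1; y = λ·(11 - 1) - 37 ≡ 2. → (1, 2)
add G: (1, 2) + (11, 37). λ = (37 - 2)/(11 - 1) ≡ 35/10 mod 41. 10⁻¹ ≡ 37 (mod 41), so λ ≡ 24.
  x = λ² - 1 - 11 = 576 - 12 ≡ 31; y = λ·(1 - 31) - 2 ≡ 16. → (31, 16)
double: tangent at (31, 16): λ = (3·31² + 24)/(2·16) ≡ 37/32. 32⁻¹ ≡ 9 (mod 41), so λ ≡ 37·9 ≡ 5.
  x = λ² - 31 - 31 = 25 - 62 ≡ 4; y = λ·(31 - 4) - 16 ≡ 37. → (4, 37)
add G: (4, 37) + (11, 37). λ = (37 - 37)/(11 - 4) ≡ 0/7 mod 41. 7⁻¹ ≡ 6 (mod 41), so λ ≡ 0.
  x = λ² - 4 - 11 = 0 - 15 ≡ 26; y = λ·(4 - 26) - 37 ≡ 4. → (26, 4)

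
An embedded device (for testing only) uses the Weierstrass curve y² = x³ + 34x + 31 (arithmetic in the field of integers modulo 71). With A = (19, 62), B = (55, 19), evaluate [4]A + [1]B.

(58, 44)

First 4A:
Repeated addition: build up to 4A.
2A: tangent at (19, 62): λ = (3·19² + 34)/(2·62) ≡ 52/53. 53⁻¹ ≡ 67 (mod 71), so λ ≡ 52·67 ≡ 5.
  x = λ² - 19 - 19 = 25 - 38 ≡ 58; y = λ·(19 - 58) - 62 ≡ 27. → (58, 27)
3A: (58, 27) + (19, 62). λ = (62 - 27)/(19 - 58) ≡ 35/32 mod 71. 32⁻¹ ≡ 20 (mod 71), so λ ≡ 61.
  x = λ² - 58 - 19 = 3721 - 77 ≡ 23; y = λ·(58 - 23) - 27 ≡ 49. → (23, 49)
4A: (23, 49) + (19, 62). λ = (62 - 49)/(19 - 23) ≡ 13/67 mod 71. 67⁻¹ ≡ 53 (mod 71), so λ ≡ 50.
  x = λ² - 23 - 19 = 2500 - 42 ≡ 44; y = λ·(23 - 44) - 49 ≡ 37. → (44, 37)
4A = (44, 37).
Finally 4A + B:
(44, 37) + (55, 19). λ = (19 - 37)/(55 - 44) ≡ 53/11 mod 71. 11⁻¹ ≡ 13 (mod 71), so λ ≡ 50.
  x = λ² - 44 - 55 = 2500 - 99 ≡ 58; y = λ·(44 - 58) - 37 ≡ 44. → (58, 44)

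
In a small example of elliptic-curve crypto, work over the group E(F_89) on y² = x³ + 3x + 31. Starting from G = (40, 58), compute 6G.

(28, 66)

Repeated addition: build up to 6G.
2G: tangent at (40, 58): λ = (3·40² + 3)/(2·58) ≡ 86/27. 27⁻¹ ≡ 33 (mod 89), so λ ≡ 86·33 ≡ 79.
  x = λ² - 40 - 40 = 6241 - 80 ≡ 20; y = λ·(40 - 20) - 58 ≡ 9. → (20, 9)
3G: (20, 9) + (40, 58). λ = (58 - 9)/(40 - 20) ≡ 49/20 mod 89. 20⁻¹ ≡ 49 (mod 89) since 20·49 = 980 ≡ 1, so λ ≡ 87.
  x = λ² - 20 - 40 = 7569 - 60 ≡ 33; y = λ·(20 - 33) - 9 ≡ 17. → (33, 17)
4G: (33, 17) + (40, 58). λ = (58 - 17)/(40 - 33) ≡ 41/7 mod 89. 7⁻¹ ≡ 51 (mod 89), so λ ≡ 44.
  x = λ² - 33 - 40 = 1936 - 73 ≡ 83; y = λ·(33 - 83) - 17 ≡ 8. → (83, 8)
5G: (83, 8) + (40, 58). λ = (58 - 8)/(40 - 83) ≡ 50/46 mod 89. 46⁻¹ ≡ 60 (mod 89), so λ ≡ 63.
  x = λ² - 83 - 40 = 3969 - 123 ≡ 19; y = λ·(83 - 19) - 8 ≡ 19. → (19, 19)
6G: (19, 19) + (40, 58). λ = (58 - 19)/(40 - 19) ≡ 39/21 mod 89. 21⁻¹ ≡ 17 (mod 89), so λ ≡ 40.
  x = λ² - 19 - 40 = 1600 - 59 ≡ 28; y = λ·(19 - 28) - 19 ≡ 66. → (28, 66)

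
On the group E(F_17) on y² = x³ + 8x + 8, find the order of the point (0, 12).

12

2P: tangent at (0, 12): λ = (3·0² + 8)/(2·12) ≡ 8/7. 7⁻¹ ≡ 5 (mod 17) since 7·5 = 35 ≡ 1, so λ ≡ 8·5 ≡ 6.
  x = λ² - 0 - 0 = 36 - 0 ≡ 2; y = λ·(0 - 2) - 12 ≡ 10. → (2, 10)
3P: (2, 10) + (0, 12). λ = (12 - 10)/(0 - 2) ≡ 2/15 mod 17. 15⁻¹ ≡ 8 (mod 17), so λ ≡ 16.
  x = λ² - 2 - 0 = 256 - 2 ≡ 16; y = λ·(2 - 16) - 10 ≡ 4. → (16, 4)
4P: (16, 4) + (0, 12). λ = (12 - 4)/(0 - 16) ≡ 8/1 mod 17. 1⁻¹ ≡ 1 (mod 17), so λ ≡ 8.
  x = λ² - 16 - 0 = 64 - 16 ≡ 14; y = λ·(16 - 14) - 4 ≡ 12. → (14, 12)
5P: (14, 12) + (0, 12). λ = (12 - 12)/(0 - 14) ≡ 0/3 mod 17. 3⁻¹ ≡ 6 (mod 17) since 3·6 = 18 ≡ 1, so λ ≡ 0.
  x = λ² - 14 - 0 = 0 - 14 ≡ 3; y = λ·(14 - 3) - 12 ≡ 5. → (3, 5)
6P: (3, 5) + (0, 12). λ = (12 - 5)/(0 - 3) ≡ 7/14 mod 17. 14⁻¹ ≡ 11 (mod 17), so λ ≡ 9.
  x = λ² - 3 - 0 = 81 - 3 ≡ 10; y = λ·(3 - 10) - 5 ≡ 0. → (10, 0)
7P: (10, 0) + (0, 12). λ = (12 - 0)/(0 - 10) ≡ 12/7 mod 17. 7⁻¹ ≡ 5 (mod 17), so λ ≡ 9.
  x = λ² - 10 - 0 = 81 - 10 ≡ 3; y = λ·(10 - 3) - 0 ≡ 12. → (3, 12)
8P: (3, 12) + (0, 12). λ = (12 - 12)/(0 - 3) ≡ 0/14 mod 17. 14⁻¹ ≡ 11 (mod 17), so λ ≡ 0.
  x = λ² - 3 - 0 = 0 - 3 ≡ 14; y = λ·(3 - 14) - 12 ≡ 5. → (14, 5)
9P: (14, 5) + (0, 12). λ = (12 - 5)/(0 - 14) ≡ 7/3 mod 17. 3⁻¹ ≡ 6 (mod 17), so λ ≡ 8.
  x = λ² - 14 - 0 = 64 - 14 ≡ 16; y = λ·(14 - 16) - 5 ≡ 13. → (16, 13)
10P: (16, 13) + (0, 12). λ = (12 - 13)/(0 - 16) ≡ 16/1 mod 17. 1⁻¹ ≡ 1 (mod 17) since 1·1 = 1 ≡ 1, so λ ≡ 16.
  x = λ² - 16 - 0 = 256 - 16 ≡ 2; y = λ·(16 - 2) - 13 ≡ 7. → (2, 7)
11P: (2, 7) + (0, 12). λ = (12 - 7)/(0 - 2) ≡ 5/15 mod 17. 15⁻¹ ≡ 8 (mod 17), so λ ≡ 6.
  x = λ² - 2 - 0 = 36 - 2 ≡ 0; y = λ·(2 - 0) - 7 ≡ 5. → (0, 5)
12P: (0, 5) + (0, 12): same x and y₁ ≡ -y₂, so the sum is O.
12P = O, so the order is 12.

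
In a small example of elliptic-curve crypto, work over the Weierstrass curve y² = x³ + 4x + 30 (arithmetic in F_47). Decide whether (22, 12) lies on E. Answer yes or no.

yes

y² = 12² ≡ 3; x³ + 4x + 30 = 10766 ≡ 3 (mod 47). 3 = 3.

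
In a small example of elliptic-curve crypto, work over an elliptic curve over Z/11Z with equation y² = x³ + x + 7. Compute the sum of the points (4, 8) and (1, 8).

(4, 8) + (1, 8). λ = (8 - 8)/(1 - 4) ≡ 0/8 mod 11. 8⁻¹ ≡ 7 (mod 11) since 8·7 = 56 ≡ 1, so λ ≡ 0.
  x = λ² - 4 - 1 = 0 - 5 ≡ 6; y = λ·(4 - 6) - 8 ≡ 3. → (6, 3)

(6, 3)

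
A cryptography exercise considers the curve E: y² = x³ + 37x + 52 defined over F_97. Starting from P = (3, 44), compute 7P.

(20, 16)

Repeated addition: build up to 7P.
2P: tangent at (3, 44): λ = (3·3² + 37)/(2·44) ≡ 64/88. 88⁻¹ ≡ 43 (mod 97) since 88·43 = 3784 ≡ 1, so λ ≡ 64·43 ≡ 36.
  x = λ² - 3 - 3 = 1296 - 6 ≡ 29; y = λ·(3 - 29) - 44 ≡ 87. → (29, 87)
3P: (29, 87) + (3, 44). λ = (44 - 87)/(3 - 29) ≡ 54/71 mod 97. 71⁻¹ ≡ 41 (mod 97), so λ ≡ 80.
  x = λ² - 29 - 3 = 6400 - 32 ≡ 63; y = λ·(29 - 63) - 87 ≡ 6. → (63, 6)
4P: (63, 6) + (3, 44). λ = (44 - 6)/(3 - 63) ≡ 38/37 mod 97. 37⁻¹ ≡ 21 (mod 97), so λ ≡ 22.
  x = λ² - 63 - 3 = 484 - 66 ≡ 30; y = λ·(63 - 30) - 6 ≡ 41. → (30, 41)
5P: (30, 41) + (3, 44). λ = (44 - 41)/(3 - 30) ≡ 3/70 mod 97. 70⁻¹ ≡ 79 (mod 97) since 70·79 = 5530 ≡ 1, so λ ≡ 43.
  x = λ² - 30 - 3 = 1849 - 33 ≡ 70; y = λ·(30 - 70) - 41 ≡ 82. → (70, 82)
6P: (70, 82) + (3, 44). λ = (44 - 82)/(3 - 70) ≡ 59/30 mod 97. 30⁻¹ ≡ 55 (mod 97), so λ ≡ 44.
  x = λ² - 70 - 3 = 1936 - 73 ≡ 20; y = λ·(70 - 20) - 82 ≡ 81. → (20, 81)
7P: (20, 81) + (3, 44). λ = (44 - 81)/(3 - 20) ≡ 60/80 mod 97. 80⁻¹ ≡ 57 (mod 97), so λ ≡ 25.
  x = λ² - 20 - 3 = 625 - 23 ≡ 20; y = λ·(20 - 20) - 81 ≡ 16. → (20, 16)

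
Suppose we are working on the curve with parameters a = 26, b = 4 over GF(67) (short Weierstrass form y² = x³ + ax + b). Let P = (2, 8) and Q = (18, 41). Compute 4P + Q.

(48, 17)

First 4P:
Repeated addition: build up to 4P.
2P: tangent at (2, 8): λ = (3·2² + 26)/(2·8) ≡ 38/16. 16⁻¹ ≡ 21 (mod 67) since 16·21 = 336 ≡ 1, so λ ≡ 38·21 ≡ 61.
  x = λ² - 2 - 2 = 3721 - 4 ≡ 32; y = λ·(2 - 32) - 8 ≡ 38. → (32, 38)
3P: (32, 38) + (2, 8). λ = (8 - 38)/(2 - 32) ≡ 37/37 mod 67. 37⁻¹ ≡ 29 (mod 67) since 37·29 = 1073 ≡ 1, so λ ≡ 1.
  x = λ² - 32 - 2 = 1 - 34 ≡ 34; y = λ·(32 - 34) - 38 ≡ 27. → (34, 27)
4P: (34, 27) + (2, 8). λ = (8 - 27)/(2 - 34) ≡ 48/35 mod 67. 35⁻¹ ≡ 23 (mod 67), so λ ≡ 32.
  x = λ² - 34 - 2 = 1024 - 36 ≡ 50; y = λ·(34 - 50) - 27 ≡ 64. → (50, 64)
4P = (50, 64).
Finally 4P + Q:
(50, 64) + (18, 41). λ = (41 - 64)/(18 - 50) ≡ 44/35 mod 67. 35⁻¹ ≡ 23 (mod 67), so λ ≡ 7.
  x = λ² - 50 - 18 = 49 - 68 ≡ 48; y = λ·(50 - 48) - 64 ≡ 17. → (48, 17)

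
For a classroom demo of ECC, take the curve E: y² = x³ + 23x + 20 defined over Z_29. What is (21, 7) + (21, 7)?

(12, 9)

tangent at (21, 7): λ = (3·21² + 23)/(2·7) ≡ 12/14. 14⁻¹ ≡ 27 (mod 29) since 14·27 = 378 ≡ 1, so λ ≡ 12·27 ≡ 5.
  x = λ² - 21 - 21 = 25 - 42 ≡ 12; y = λ·(21 - 12) - 7 ≡ 9. → (12, 9)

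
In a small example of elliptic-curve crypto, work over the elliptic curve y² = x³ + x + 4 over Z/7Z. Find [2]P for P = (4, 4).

tangent at (4, 4): λ = (3·4² + 1)/(2·4) ≡ 0/1. 1⁻¹ ≡ 1 (mod 7) since 1·1 = 1 ≡ 1, so λ ≡ 0·1 ≡ 0.
  x = λ² - 4 - 4 = 0 - 8 ≡ 6; y = λ·(4 - 6) - 4 ≡ 3. → (6, 3)

(6, 3)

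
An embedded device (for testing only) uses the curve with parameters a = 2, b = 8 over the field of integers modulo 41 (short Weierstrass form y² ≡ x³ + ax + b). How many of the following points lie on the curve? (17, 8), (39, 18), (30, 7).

(17, 8): 8² ≡ 23, rhs ≡ 35 → off.
(39, 18): 18² ≡ 37, rhs ≡ 37 → on.
(30, 7): 7² ≡ 8, rhs ≡ 8 → on.

2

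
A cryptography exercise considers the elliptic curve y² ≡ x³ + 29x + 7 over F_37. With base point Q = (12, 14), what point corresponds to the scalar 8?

Repeated addition: build up to 8Q.
2Q: tangent at (12, 14): λ = (3·12² + 29)/(2·14) ≡ 17/28. 28⁻¹ ≡ 4 (mod 37), so λ ≡ 17·4 ≡ 31.
  x = λ² - 12 - 12 = 961 - 24 ≡ 12; y = λ·(12 - 12) - 14 ≡ 23. → (12, 23)
3Q: (12, 23) + (12, 14): same x and y₁ ≡ -y₂, so the sum is 𝒪.
4Q: 𝒪 + (12, 14) = (12, 14) (identity).
5Q: tangent at (12, 14): λ = (3·12² + 29)/(2·14) ≡ 17/28. 28⁻¹ ≡ 4 (mod 37), so λ ≡ 17·4 ≡ 31.
  x = λ² - 12 - 12 = 961 - 24 ≡ 12; y = λ·(12 - 12) - 14 ≡ 23. → (12, 23)
6Q: (12, 23) + (12, 14): same x and y₁ ≡ -y₂, so the sum is 𝒪.
7Q: 𝒪 + (12, 14) = (12, 14) (identity).
8Q: tangent at (12, 14): λ = (3·12² + 29)/(2·14) ≡ 17/28. 28⁻¹ ≡ 4 (mod 37), so λ ≡ 17·4 ≡ 31.
  x = λ² - 12 - 12 = 961 - 24 ≡ 12; y = λ·(12 - 12) - 14 ≡ 23. → (12, 23)

(12, 23)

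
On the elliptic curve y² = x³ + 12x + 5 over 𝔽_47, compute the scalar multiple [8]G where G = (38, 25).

(38, 22)

Repeated addition: build up to 8G.
2G: tangent at (38, 25): λ = (3·38² + 12)/(2·25) ≡ 20/3. 3⁻¹ ≡ 16 (mod 47), so λ ≡ 20·16 ≡ 38.
  x = λ² - 38 - 38 = 1444 - 76 ≡ 5; y = λ·(38 - 5) - 25 ≡ 7. → (5, 7)
3G: (5, 7) + (38, 25). λ = (25 - 7)/(38 - 5) ≡ 18/33 mod 47. 33⁻¹ ≡ 10 (mod 47), so λ ≡ 39.
  x = λ² - 5 - 38 = 1521 - 43 ≡ 21; y = λ·(5 - 21) - 7 ≡ 27. → (21, 27)
4G: (21, 27) + (38, 25). λ = (25 - 27)/(38 - 21) ≡ 45/17 mod 47. 17⁻¹ ≡ 36 (mod 47), so λ ≡ 22.
  x = λ² - 21 - 38 = 484 - 59 ≡ 2; y = λ·(21 - 2) - 27 ≡ 15. → (2, 15)
5G: (2, 15) + (38, 25). λ = (25 - 15)/(38 - 2) ≡ 10/36 mod 47. 36⁻¹ ≡ 17 (mod 47), so λ ≡ 29.
  x = λ² - 2 - 38 = 841 - 40 ≡ 2; y = λ·(2 - 2) - 15 ≡ 32. → (2, 32)
6G: (2, 32) + (38, 25). λ = (25 - 32)/(38 - 2) ≡ 40/36 mod 47. 36⁻¹ ≡ 17 (mod 47), so λ ≡ 22.
  x = λ² - 2 - 38 = 484 - 40 ≡ 21; y = λ·(2 - 21) - 32 ≡ 20. → (21, 20)
7G: (21, 20) + (38, 25). λ = (25 - 20)/(38 - 21) ≡ 5/17 mod 47. 17⁻¹ ≡ 36 (mod 47), so λ ≡ 39.
  x = λ² - 21 - 38 = 1521 - 59 ≡ 5; y = λ·(21 - 5) - 20 ≡ 40. → (5, 40)
8G: (5, 40) + (38, 25). λ = (25 - 40)/(38 - 5) ≡ 32/33 mod 47. 33⁻¹ ≡ 10 (mod 47) since 33·10 = 330 ≡ 1, so λ ≡ 38.
  x = λ² - 5 - 38 = 1444 - 43 ≡ 38; y = λ·(5 - 38) - 40 ≡ 22. → (38, 22)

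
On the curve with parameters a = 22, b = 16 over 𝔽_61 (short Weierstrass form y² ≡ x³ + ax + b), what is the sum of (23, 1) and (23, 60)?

The two points share x = 23 and their y-coordinates satisfy 1 + 60 ≡ 0 (mod 61), so they are inverses. Their sum is ∞.

O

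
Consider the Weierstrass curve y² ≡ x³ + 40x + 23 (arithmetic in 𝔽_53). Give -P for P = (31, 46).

-(31, 46) = (31, -46 mod 53) = (31, 7).

(31, 7)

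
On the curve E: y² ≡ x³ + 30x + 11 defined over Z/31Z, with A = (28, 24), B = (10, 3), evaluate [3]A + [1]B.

(17, 28)

First 3A:
Repeated addition: build up to 3A.
2A: tangent at (28, 24): λ = (3·28² + 30)/(2·24) ≡ 26/17. 17⁻¹ ≡ 11 (mod 31), so λ ≡ 26·11 ≡ 7.
  x = λ² - 28 - 28 = 49 - 56 ≡ 24; y = λ·(28 - 24) - 24 ≡ 4. → (24, 4)
3A: (24, 4) + (28, 24). λ = (24 - 4)/(28 - 24) ≡ 20/4 mod 31. 4⁻¹ ≡ 8 (mod 31) since 4·8 = 32 ≡ 1, so λ ≡ 5.
  x = λ² - 24 - 28 = 25 - 52 ≡ 4; y = λ·(24 - 4) - 4 ≡ 3. → (4, 3)
3A = (4, 3).
Finally 3A + B:
(4, 3) + (10, 3). λ = (3 - 3)/(10 - 4) ≡ 0/6 mod 31. 6⁻¹ ≡ 26 (mod 31), so λ ≡ 0.
  x = λ² - 4 - 10 = 0 - 14 ≡ 17; y = λ·(4 - 17) - 3 ≡ 28. → (17, 28)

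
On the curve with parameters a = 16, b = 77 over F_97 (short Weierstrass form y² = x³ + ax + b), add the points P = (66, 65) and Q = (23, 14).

(5, 66)

(66, 65) + (23, 14). λ = (14 - 65)/(23 - 66) ≡ 46/54 mod 97. 54⁻¹ ≡ 9 (mod 97) since 54·9 = 486 ≡ 1, so λ ≡ 26.
  x = λ² - 66 - 23 = 676 - 89 ≡ 5; y = λ·(66 - 5) - 65 ≡ 66. → (5, 66)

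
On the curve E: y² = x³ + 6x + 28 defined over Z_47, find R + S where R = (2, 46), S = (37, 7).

(2, 46) + (37, 7). λ = (7 - 46)/(37 - 2) ≡ 8/35 mod 47. 35⁻¹ ≡ 43 (mod 47) since 35·43 = 1505 ≡ 1, so λ ≡ 15.
  x = λ² - 2 - 37 = 225 - 39 ≡ 45; y = λ·(2 - 45) - 46 ≡ 14. → (45, 14)

(45, 14)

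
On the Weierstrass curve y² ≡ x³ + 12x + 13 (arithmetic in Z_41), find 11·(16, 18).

Write P = (16, 18).
Double-and-add on 11 = (1011)₂. Start with P = (16, 18) for the leading 1-bit.
double: tangent at (16, 18): λ = (3·16² + 12)/(2·18) ≡ 1/36. 36⁻¹ ≡ 8 (mod 41), so λ ≡ 1·8 ≡ 8.
  x = λ² - 16 - 16 = 64 - 32 ≡ 32; y = λ·(16 - 32) - 18 ≡ 18. → (32, 18)
double: tangent at (32, 18): λ = (3·32² + 12)/(2·18) ≡ 9/36. 36⁻¹ ≡ 8 (mod 41), so λ ≡ 9·8 ≡ 31.
  x = λ² - 32 - 32 = 961 - 64 ≡ 36; y = λ·(32 - 36) - 18 ≡ 22. → (36, 22)
add P: (36, 22) + (16, 18). λ = (18 - 22)/(16 - 36) ≡ 37/21 mod 41. 21⁻¹ ≡ 2 (mod 41), so λ ≡ 33.
  x = λ² - 36 - 16 = 1089 - 52 ≡ 12; y = λ·(36 - 12) - 22 ≡ 32. → (12, 32)
double: tangent at (12, 32): λ = (3·12² + 12)/(2·32) ≡ 34/23. 23⁻¹ ≡ 25 (mod 41), so λ ≡ 34·25 ≡ 30.
  x = λ² - 12 - 12 = 900 - 24 ≡ 15; y = λ·(12 - 15) - 32 ≡ 1. → (15, 1)
add P: (15, 1) + (16, 18). λ = (18 - 1)/(16 - 15) ≡ 17/1 mod 41. 1⁻¹ ≡ 1 (mod 41), so λ ≡ 17.
  x = λ² - 15 - 16 = 289 - 31 ≡ 12; y = λ·(15 - 12) - 1 ≡ 9. → (12, 9)

(12, 9)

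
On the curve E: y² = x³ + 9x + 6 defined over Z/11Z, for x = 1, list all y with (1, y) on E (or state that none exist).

4, 7

x³ + 9x + 6 = 16 ≡ 5 (mod 11).
Square roots of 5 mod 11: 4 and 7 (since 4² = 16 ≡ 5).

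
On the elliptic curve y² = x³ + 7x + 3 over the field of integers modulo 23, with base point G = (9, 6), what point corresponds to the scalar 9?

(6, 13)

Double-and-add on 9 = (1001)₂. Start with G = (9, 6) for the leading 1-bit.
double: tangent at (9, 6): λ = (3·9² + 7)/(2·6) ≡ 20/12. 12⁻¹ ≡ 2 (mod 23), so λ ≡ 20·2 ≡ 17.
  x = λ² - 9 - 9 = 289 - 18 ≡ 18; y = λ·(9 - 18) - 6 ≡ 2. → (18, 2)
double: tangent at (18, 2): λ = (3·18² + 7)/(2·2) ≡ 13/4. 4⁻¹ ≡ 6 (mod 23), so λ ≡ 13·6 ≡ 9.
  x = λ² - 18 - 18 = 81 - 36 ≡ 22; y = λ·(18 - 22) - 2 ≡ 8. → (22, 8)
double: tangent at (22, 8): λ = (3·22² + 7)/(2·8) ≡ 10/16. 16⁻¹ ≡ 13 (mod 23), so λ ≡ 10·13 ≡ 15.
  x = λ² - 22 - 22 = 225 - 44 ≡ 20; y = λ·(22 - 20) - 8 ≡ 22. → (20, 22)
add G: (20, 22) + (9, 6). λ = (6 - 22)/(9 - 20) ≡ 7/12 mod 23. 12⁻¹ ≡ 2 (mod 23), so λ ≡ 14.
  x = λ² - 20 - 9 = 196 - 29 ≡ 6; y = λ·(20 - 6) - 22 ≡ 13. → (6, 13)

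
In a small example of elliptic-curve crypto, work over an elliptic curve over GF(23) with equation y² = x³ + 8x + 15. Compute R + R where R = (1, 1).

(11, 13)

tangent at (1, 1): λ = (3·1² + 8)/(2·1) ≡ 11/2. 2⁻¹ ≡ 12 (mod 23), so λ ≡ 11·12 ≡ 17.
  x = λ² - 1 - 1 = 289 - 2 ≡ 11; y = λ·(1 - 11) - 1 ≡ 13. → (11, 13)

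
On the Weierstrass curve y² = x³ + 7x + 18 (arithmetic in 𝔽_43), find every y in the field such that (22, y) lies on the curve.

none

x³ + 7x + 18 = 10820 ≡ 27 (mod 43).
27 is a non-residue mod 43; no y exists.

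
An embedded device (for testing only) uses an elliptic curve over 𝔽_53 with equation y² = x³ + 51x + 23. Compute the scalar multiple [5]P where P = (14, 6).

Double-and-add on 5 = (101)₂. Start with P = (14, 6) for the leading 1-bit.
double: tangent at (14, 6): λ = (3·14² + 51)/(2·6) ≡ 3/12. 12⁻¹ ≡ 31 (mod 53), so λ ≡ 3·31 ≡ 40.
  x = λ² - 14 - 14 = 1600 - 28 ≡ 35; y = λ·(14 - 35) - 6 ≡ 2. → (35, 2)
double: tangent at (35, 2): λ = (3·35² + 51)/(2·2) ≡ 16/4. 4⁻¹ ≡ 40 (mod 53), so λ ≡ 16·40 ≡ 4.
  x = λ² - 35 - 35 = 16 - 70 ≡ 52; y = λ·(35 - 52) - 2 ≡ 36. → (52, 36)
add P: (52, 36) + (14, 6). λ = (6 - 36)/(14 - 52) ≡ 23/15 mod 53. 15⁻¹ ≡ 46 (mod 53), so λ ≡ 51.
  x = λ² - 52 - 14 = 2601 - 66 ≡ 44; y = λ·(52 - 44) - 36 ≡ 1. → (44, 1)

(44, 1)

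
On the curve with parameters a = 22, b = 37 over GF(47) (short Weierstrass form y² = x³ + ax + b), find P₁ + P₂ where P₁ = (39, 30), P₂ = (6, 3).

(39, 30) + (6, 3). λ = (3 - 30)/(6 - 39) ≡ 20/14 mod 47. 14⁻¹ ≡ 37 (mod 47), so λ ≡ 35.
  x = λ² - 39 - 6 = 1225 - 45 ≡ 5; y = λ·(39 - 5) - 30 ≡ 32. → (5, 32)

(5, 32)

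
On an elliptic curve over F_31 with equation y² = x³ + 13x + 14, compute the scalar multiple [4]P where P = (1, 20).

(0, 18)

Repeated addition: build up to 4P.
2P: tangent at (1, 20): λ = (3·1² + 13)/(2·20) ≡ 16/9. 9⁻¹ ≡ 7 (mod 31) since 9·7 = 63 ≡ 1, so λ ≡ 16·7 ≡ 19.
  x = λ² - 1 - 1 = 361 - 2 ≡ 18; y = λ·(1 - 18) - 20 ≡ 29. → (18, 29)
3P: (18, 29) + (1, 20). λ = (20 - 29)/(1 - 18) ≡ 22/14 mod 31. 14⁻¹ ≡ 20 (mod 31) since 14·20 = 280 ≡ 1, so λ ≡ 6.
  x = λ² - 18 - 1 = 36 - 19 ≡ 17; y = λ·(18 - 17) - 29 ≡ 8. → (17, 8)
4P: (17, 8) + (1, 20). λ = (20 - 8)/(1 - 17) ≡ 12/15 mod 31. 15⁻¹ ≡ 29 (mod 31), so λ ≡ 7.
  x = λ² - 17 - 1 = 49 - 18 ≡ 0; y = λ·(17 - 0) - 8 ≡ 18. → (0, 18)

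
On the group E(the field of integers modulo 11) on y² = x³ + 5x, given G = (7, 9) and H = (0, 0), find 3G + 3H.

First 3G:
Repeated addition: build up to 3G.
2G: tangent at (7, 9): λ = (3·7² + 5)/(2·9) ≡ 9/7. 7⁻¹ ≡ 8 (mod 11), so λ ≡ 9·8 ≡ 6.
  x = λ² - 7 - 7 = 36 - 14 ≡ 0; y = λ·(7 - 0) - 9 ≡ 0. → (0, 0)
3G: (0, 0) + (7, 9). λ = (9 - 0)/(7 - 0) ≡ 9/7 mod 11. 7⁻¹ ≡ 8 (mod 11) since 7·8 = 56 ≡ 1, so λ ≡ 6.
  x = λ² - 0 - 7 = 36 - 7 ≡ 7; y = λ·(0 - 7) - 0 ≡ 2. → (7, 2)
3G = (7, 2).
Next 3H:
Repeated addition: build up to 3H.
2H: (0, 0) + (0, 0): same x and y₁ ≡ -y₂, so the sum is 𝒪.
3H: 𝒪 + (0, 0) = (0, 0) (identity).
3H = (0, 0).
Finally 3G + 3H:
(7, 2) + (0, 0). λ = (0 - 2)/(0 - 7) ≡ 9/4 mod 11. 4⁻¹ ≡ 3 (mod 11), so λ ≡ 5.
  x = λ² - 7 - 0 = 25 - 7 ≡ 7; y = λ·(7 - 7) - 2 ≡ 9. → (7, 9)

(7, 9)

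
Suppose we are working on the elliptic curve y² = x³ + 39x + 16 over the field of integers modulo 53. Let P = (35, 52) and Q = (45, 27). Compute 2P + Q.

First 2P:
Repeated addition: build up to 2P.
2P: tangent at (35, 52): λ = (3·35² + 39)/(2·52) ≡ 4/51. 51⁻¹ ≡ 26 (mod 53) since 51·26 = 1326 ≡ 1, so λ ≡ 4·26 ≡ 51.
  x = λ² - 35 - 35 = 2601 - 70 ≡ 40; y = λ·(35 - 40) - 52 ≡ 11. → (40, 11)
2P = (40, 11).
Finally 2P + Q:
(40, 11) + (45, 27). λ = (27 - 11)/(45 - 40) ≡ 16/5 mod 53. 5⁻¹ ≡ 32 (mod 53) since 5·32 = 160 ≡ 1, so λ ≡ 35.
  x = λ² - 40 - 45 = 1225 - 85 ≡ 27; y = λ·(40 - 27) - 11 ≡ 20. → (27, 20)

(27, 20)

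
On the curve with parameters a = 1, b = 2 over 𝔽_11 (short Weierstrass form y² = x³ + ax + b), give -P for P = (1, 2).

(1, 9)

-(1, 2) = (1, -2 mod 11) = (1, 9).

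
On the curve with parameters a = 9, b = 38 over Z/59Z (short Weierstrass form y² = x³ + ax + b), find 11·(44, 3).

Write Q = (44, 3).
Repeated addition: build up to 11Q.
2Q: tangent at (44, 3): λ = (3·44² + 9)/(2·3) ≡ 35/6. 6⁻¹ ≡ 10 (mod 59), so λ ≡ 35·10 ≡ 55.
  x = λ² - 44 - 44 = 3025 - 88 ≡ 46; y = λ·(44 - 46) - 3 ≡ 5. → (46, 5)
3Q: (46, 5) + (44, 3). λ = (3 - 5)/(44 - 46) ≡ 57/57 mod 59. 57⁻¹ ≡ 29 (mod 59), so λ ≡ 1.
  x = λ² - 46 - 44 = 1 - 90 ≡ 29; y = λ·(46 - 29) - 5 ≡ 12. → (29, 12)
4Q: (29, 12) + (44, 3). λ = (3 - 12)/(44 - 29) ≡ 50/15 mod 59. 15⁻¹ ≡ 4 (mod 59) since 15·4 = 60 ≡ 1, so λ ≡ 23.
  x = λ² - 29 - 44 = 529 - 73 ≡ 43; y = λ·(29 - 43) - 12 ≡ 20. → (43, 20)
5Q: (43, 20) + (44, 3). λ = (3 - 20)/(44 - 43) ≡ 42/1 mod 59. 1⁻¹ ≡ 1 (mod 59) since 1·1 = 1 ≡ 1, so λ ≡ 42.
  x = λ² - 43 - 44 = 1764 - 87 ≡ 25; y = λ·(43 - 25) - 20 ≡ 28. → (25, 28)
6Q: (25, 28) + (44, 3). λ = (3 - 28)/(44 - 25) ≡ 34/19 mod 59. 19⁻¹ ≡ 28 (mod 59), so λ ≡ 8.
  x = λ² - 25 - 44 = 64 - 69 ≡ 54; y = λ·(25 - 54) - 28 ≡ 35. → (54, 35)
7Q: (54, 35) + (44, 3). λ = (3 - 35)/(44 - 54) ≡ 27/49 mod 59. 49⁻¹ ≡ 53 (mod 59), so λ ≡ 15.
  x = λ² - 54 - 44 = 225 - 98 ≡ 9; y = λ·(54 - 9) - 35 ≡ 50. → (9, 50)
8Q: (9, 50) + (44, 3). λ = (3 - 50)/(44 - 9) ≡ 12/35 mod 59. 35⁻¹ ≡ 27 (mod 59), so λ ≡ 29.
  x = λ² - 9 - 44 = 841 - 53 ≡ 21; y = λ·(9 - 21) - 50 ≡ 15. → (21, 15)
9Q: (21, 15) + (44, 3). λ = (3 - 15)/(44 - 21) ≡ 47/23 mod 59. 23⁻¹ ≡ 18 (mod 59) since 23·18 = 414 ≡ 1, so λ ≡ 20.
  x = λ² - 21 - 44 = 400 - 65 ≡ 40; y = λ·(21 - 40) - 15 ≡ 18. → (40, 18)
10Q: (40, 18) + (44, 3). λ = (3 - 18)/(44 - 40) ≡ 44/4 mod 59. 4⁻¹ ≡ 15 (mod 59), so λ ≡ 11.
  x = λ² - 40 - 44 = 121 - 84 ≡ 37; y = λ·(40 - 37) - 18 ≡ 15. → (37, 15)
11Q: (37, 15) + (44, 3). λ = (3 - 15)/(44 - 37) ≡ 47/7 mod 59. 7⁻¹ ≡ 17 (mod 59) since 7·17 = 119 ≡ 1, so λ ≡ 32.
  x = λ² - 37 - 44 = 1024 - 81 ≡ 58; y = λ·(37 - 58) - 15 ≡ 21. → (58, 21)

(58, 21)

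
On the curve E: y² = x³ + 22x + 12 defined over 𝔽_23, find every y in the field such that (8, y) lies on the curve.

x³ + 22x + 12 = 700 ≡ 10 (mod 23).
10 is a non-residue mod 23; no y exists.

none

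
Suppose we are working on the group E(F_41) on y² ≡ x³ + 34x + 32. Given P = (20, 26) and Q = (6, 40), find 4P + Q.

(7, 11)

First 4P:
Double-and-add on 4 = (100)₂. Start with P = (20, 26) for the leading 1-bit.
double: tangent at (20, 26): λ = (3·20² + 34)/(2·26) ≡ 4/11. 11⁻¹ ≡ 15 (mod 41), so λ ≡ 4·15 ≡ 19.
  x = λ² - 20 - 20 = 361 - 40 ≡ 34; y = λ·(20 - 34) - 26 ≡ 36. → (34, 36)
double: tangent at (34, 36): λ = (3·34² + 34)/(2·36) ≡ 17/31. 31⁻¹ ≡ 4 (mod 41), so λ ≡ 17·4 ≡ 27.
  x = λ² - 34 - 34 = 729 - 68 ≡ 5; y = λ·(34 - 5) - 36 ≡ 9. → (5, 9)
4P = (5, 9).
Finally 4P + Q:
(5, 9) + (6, 40). λ = (40 - 9)/(6 - 5) ≡ 31/1 mod 41. 1⁻¹ ≡ 1 (mod 41) since 1·1 = 1 ≡ 1, so λ ≡ 31.
  x = λ² - 5 - 6 = 961 - 11 ≡ 7; y = λ·(5 - 7) - 9 ≡ 11. → (7, 11)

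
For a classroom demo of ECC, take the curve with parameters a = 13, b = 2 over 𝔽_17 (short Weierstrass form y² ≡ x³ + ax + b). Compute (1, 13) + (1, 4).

O

The two points share x = 1 and their y-coordinates satisfy 13 + 4 ≡ 0 (mod 17), so they are inverses. Their sum is 𝒪.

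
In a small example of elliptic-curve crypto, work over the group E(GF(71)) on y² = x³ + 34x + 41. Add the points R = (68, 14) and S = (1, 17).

(7, 14)

(68, 14) + (1, 17). λ = (17 - 14)/(1 - 68) ≡ 3/4 mod 71. 4⁻¹ ≡ 18 (mod 71) since 4·18 = 72 ≡ 1, so λ ≡ 54.
  x = λ² - 68 - 1 = 2916 - 69 ≡ 7; y = λ·(68 - 7) - 14 ≡ 14. → (7, 14)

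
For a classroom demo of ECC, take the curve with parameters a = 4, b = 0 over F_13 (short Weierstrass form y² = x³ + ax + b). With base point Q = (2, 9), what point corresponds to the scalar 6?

(0, 0)

Repeated addition: build up to 6Q.
2Q: tangent at (2, 9): λ = (3·2² + 4)/(2·9) ≡ 3/5. 5⁻¹ ≡ 8 (mod 13), so λ ≡ 3·8 ≡ 11.
  x = λ² - 2 - 2 = 121 - 4 ≡ 0; y = λ·(2 - 0) - 9 ≡ 0. → (0, 0)
3Q: (0, 0) + (2, 9). λ = (9 - 0)/(2 - 0) ≡ 9/2 mod 13. 2⁻¹ ≡ 7 (mod 13) since 2·7 = 14 ≡ 1, so λ ≡ 11.
  x = λ² - 0 - 2 = 121 - 2 ≡ 2; y = λ·(0 - 2) - 0 ≡ 4. → (2, 4)
4Q: (2, 4) + (2, 9): same x and y₁ ≡ -y₂, so the sum is the point at infinity.
5Q: the point at infinity + (2, 9) = (2, 9) (identity).
6Q: tangent at (2, 9): λ = (3·2² + 4)/(2·9) ≡ 3/5. 5⁻¹ ≡ 8 (mod 13) since 5·8 = 40 ≡ 1, so λ ≡ 3·8 ≡ 11.
  x = λ² - 2 - 2 = 121 - 4 ≡ 0; y = λ·(2 - 0) - 9 ≡ 0. → (0, 0)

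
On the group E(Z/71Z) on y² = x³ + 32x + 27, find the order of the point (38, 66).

2P: tangent at (38, 66): λ = (3·38² + 32)/(2·66) ≡ 33/61. 61⁻¹ ≡ 7 (mod 71), so λ ≡ 33·7 ≡ 18.
  x = λ² - 38 - 38 = 324 - 76 ≡ 35; y = λ·(38 - 35) - 66 ≡ 59. → (35, 59)
3P: (35, 59) + (38, 66). λ = (66 - 59)/(38 - 35) ≡ 7/3 mod 71. 3⁻¹ ≡ 24 (mod 71), so λ ≡ 26.
  x = λ² - 35 - 38 = 676 - 73 ≡ 35; y = λ·(35 - 35) - 59 ≡ 12. → (35, 12)
4P: (35, 12) + (38, 66). λ = (66 - 12)/(38 - 35) ≡ 54/3 mod 71. 3⁻¹ ≡ 24 (mod 71), so λ ≡ 18.
  x = λ² - 35 - 38 = 324 - 73 ≡ 38; y = λ·(35 - 38) - 12 ≡ 5. → (38, 5)
5P: (38, 5) + (38, 66): same x and y₁ ≡ -y₂, so the sum is ∞.
5P = ∞, so the order is 5.

5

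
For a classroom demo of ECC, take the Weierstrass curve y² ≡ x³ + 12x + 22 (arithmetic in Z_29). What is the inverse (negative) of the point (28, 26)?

-(28, 26) = (28, -26 mod 29) = (28, 3).

(28, 3)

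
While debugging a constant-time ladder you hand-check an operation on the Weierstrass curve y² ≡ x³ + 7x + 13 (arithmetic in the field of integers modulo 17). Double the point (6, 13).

tangent at (6, 13): λ = (3·6² + 7)/(2·13) ≡ 13/9. 9⁻¹ ≡ 2 (mod 17), so λ ≡ 13·2 ≡ 9.
  x = λ² - 6 - 6 = 81 - 12 ≡ 1; y = λ·(6 - 1) - 13 ≡ 15. → (1, 15)

(1, 15)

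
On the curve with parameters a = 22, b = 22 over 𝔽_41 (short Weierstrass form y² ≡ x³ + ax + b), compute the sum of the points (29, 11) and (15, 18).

(29, 11) + (15, 18). λ = (18 - 11)/(15 - 29) ≡ 7/27 mod 41. 27⁻¹ ≡ 38 (mod 41) since 27·38 = 1026 ≡ 1, so λ ≡ 20.
  x = λ² - 29 - 15 = 400 - 44 ≡ 28; y = λ·(29 - 28) - 11 ≡ 9. → (28, 9)

(28, 9)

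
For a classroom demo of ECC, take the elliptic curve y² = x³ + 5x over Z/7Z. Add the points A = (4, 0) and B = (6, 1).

(6, 6)

(4, 0) + (6, 1). λ = (1 - 0)/(6 - 4) ≡ 1/2 mod 7. 2⁻¹ ≡ 4 (mod 7) since 2·4 = 8 ≡ 1, so λ ≡ 4.
  x = λ² - 4 - 6 = 16 - 10 ≡ 6; y = λ·(4 - 6) - 0 ≡ 6. → (6, 6)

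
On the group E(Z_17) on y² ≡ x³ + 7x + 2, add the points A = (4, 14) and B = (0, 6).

(4, 14) + (0, 6). λ = (6 - 14)/(0 - 4) ≡ 9/13 mod 17. 13⁻¹ ≡ 4 (mod 17), so λ ≡ 2.
  x = λ² - 4 - 0 = 4 - 4 ≡ 0; y = λ·(4 - 0) - 14 ≡ 11. → (0, 11)

(0, 11)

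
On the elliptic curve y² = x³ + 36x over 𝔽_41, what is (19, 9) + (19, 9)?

(8, 12)

tangent at (19, 9): λ = (3·19² + 36)/(2·9) ≡ 12/18. 18⁻¹ ≡ 16 (mod 41) since 18·16 = 288 ≡ 1, so λ ≡ 12·16 ≡ 28.
  x = λ² - 19 - 19 = 784 - 38 ≡ 8; y = λ·(19 - 8) - 9 ≡ 12. → (8, 12)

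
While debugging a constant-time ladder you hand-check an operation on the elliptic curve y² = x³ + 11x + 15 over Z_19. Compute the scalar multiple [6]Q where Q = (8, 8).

(8, 11)

Repeated addition: build up to 6Q.
2Q: tangent at (8, 8): λ = (3·8² + 11)/(2·8) ≡ 13/16. 16⁻¹ ≡ 6 (mod 19) since 16·6 = 96 ≡ 1, so λ ≡ 13·6 ≡ 2.
  x = λ² - 8 - 8 = 4 - 16 ≡ 7; y = λ·(8 - 7) - 8 ≡ 13. → (7, 13)
3Q: (7, 13) + (8, 8). λ = (8 - 13)/(8 - 7) ≡ 14/1 mod 19. 1⁻¹ ≡ 1 (mod 19), so λ ≡ 14.
  x = λ² - 7 - 8 = 196 - 15 ≡ 10; y = λ·(7 - 10) - 13 ≡ 2. → (10, 2)
4Q: (10, 2) + (8, 8). λ = (8 - 2)/(8 - 10) ≡ 6/17 mod 19. 17⁻¹ ≡ 9 (mod 19) since 17·9 = 153 ≡ 1, so λ ≡ 16.
  x = λ² - 10 - 8 = 256 - 18 ≡ 10; y = λ·(10 - 10) - 2 ≡ 17. → (10, 17)
5Q: (10, 17) + (8, 8). λ = (8 - 17)/(8 - 10) ≡ 10/17 mod 19. 17⁻¹ ≡ 9 (mod 19), so λ ≡ 14.
  x = λ² - 10 - 8 = 196 - 18 ≡ 7; y = λ·(10 - 7) - 17 ≡ 6. → (7, 6)
6Q: (7, 6) + (8, 8). λ = (8 - 6)/(8 - 7) ≡ 2/1 mod 19. 1⁻¹ ≡ 1 (mod 19), so λ ≡ 2.
  x = λ² - 7 - 8 = 4 - 15 ≡ 8; y = λ·(7 - 8) - 6 ≡ 11. → (8, 11)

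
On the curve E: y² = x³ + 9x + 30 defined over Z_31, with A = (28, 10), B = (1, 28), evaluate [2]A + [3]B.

First 2A:
Repeated addition: build up to 2A.
2A: tangent at (28, 10): λ = (3·28² + 9)/(2·10) ≡ 5/20. 20⁻¹ ≡ 14 (mod 31), so λ ≡ 5·14 ≡ 8.
  x = λ² - 28 - 28 = 64 - 56 ≡ 8; y = λ·(28 - 8) - 10 ≡ 26. → (8, 26)
2A = (8, 26).
Next 3B:
Repeated addition: build up to 3B.
2B: tangent at (1, 28): λ = (3·1² + 9)/(2·28) ≡ 12/25. 25⁻¹ ≡ 5 (mod 31) since 25·5 = 125 ≡ 1, so λ ≡ 12·5 ≡ 29.
  x = λ² - 1 - 1 = 841 - 2 ≡ 2; y = λ·(1 - 2) - 28 ≡ 5. → (2, 5)
3B: (2, 5) + (1, 28). λ = (28 - 5)/(1 - 2) ≡ 23/30 mod 31. 30⁻¹ ≡ 30 (mod 31), so λ ≡ 8.
  x = λ² - 2 - 1 = 64 - 3 ≡ 30; y = λ·(2 - 30) - 5 ≡ 19. → (30, 19)
3B = (30, 19).
Finally 2A + 3B:
(8, 26) + (30, 19). λ = (19 - 26)/(30 - 8) ≡ 24/22 mod 31. 22⁻¹ ≡ 24 (mod 31), so λ ≡ 18.
  x = λ² - 8 - 30 = 324 - 38 ≡ 7; y = λ·(8 - 7) - 26 ≡ 23. → (7, 23)

(7, 23)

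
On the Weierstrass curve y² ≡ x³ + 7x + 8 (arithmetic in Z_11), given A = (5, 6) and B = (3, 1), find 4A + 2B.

First 4A:
Repeated addition: build up to 4A.
2A: tangent at (5, 6): λ = (3·5² + 7)/(2·6) ≡ 5/1. 1⁻¹ ≡ 1 (mod 11) since 1·1 = 1 ≡ 1, so λ ≡ 5·1 ≡ 5.
  x = λ² - 5 - 5 = 25 - 10 ≡ 4; y = λ·(5 - 4) - 6 ≡ 10. → (4, 10)
3A: (4, 10) + (5, 6). λ = (6 - 10)/(5 - 4) ≡ 7/1 mod 11. 1⁻¹ ≡ 1 (mod 11), so λ ≡ 7.
  x = λ² - 4 - 5 = 49 - 9 ≡ 7; y = λ·(4 - 7) - 10 ≡ 2. → (7, 2)
4A: (7, 2) + (5, 6). λ = (6 - 2)/(5 - 7) ≡ 4/9 mod 11. 9⁻¹ ≡ 5 (mod 11), so λ ≡ 9.
  x = λ² - 7 - 5 = 81 - 12 ≡ 3; y = λ·(7 - 3) - 2 ≡ 1. → (3, 1)
4A = (3, 1).
Next 2B:
Repeated addition: build up to 2B.
2B: tangent at (3, 1): λ = (3·3² + 7)/(2·1) ≡ 1/2. 2⁻¹ ≡ 6 (mod 11), so λ ≡ 1·6 ≡ 6.
  x = λ² - 3 - 3 = 36 - 6 ≡ 8; y = λ·(3 - 8) - 1 ≡ 2. → (8, 2)
2B = (8, 2).
Finally 4A + 2B:
(3, 1) + (8, 2). λ = (2 - 1)/(8 - 3) ≡ 1/5 mod 11. 5⁻¹ ≡ 9 (mod 11), so λ ≡ 9.
  x = λ² - 3 - 8 = 81 - 11 ≡ 4; y = λ·(3 - 4) - 1 ≡ 1. → (4, 1)

(4, 1)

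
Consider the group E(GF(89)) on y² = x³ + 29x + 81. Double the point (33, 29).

(67, 3)

tangent at (33, 29): λ = (3·33² + 29)/(2·29) ≡ 3/58. 58⁻¹ ≡ 66 (mod 89), so λ ≡ 3·66 ≡ 20.
  x = λ² - 33 - 33 = 400 - 66 ≡ 67; y = λ·(33 - 67) - 29 ≡ 3. → (67, 3)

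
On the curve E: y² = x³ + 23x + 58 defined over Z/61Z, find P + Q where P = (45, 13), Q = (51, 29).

(45, 13) + (51, 29). λ = (29 - 13)/(51 - 45) ≡ 16/6 mod 61. 6⁻¹ ≡ 51 (mod 61), so λ ≡ 23.
  x = λ² - 45 - 51 = 529 - 96 ≡ 6; y = λ·(45 - 6) - 13 ≡ 30. → (6, 30)

(6, 30)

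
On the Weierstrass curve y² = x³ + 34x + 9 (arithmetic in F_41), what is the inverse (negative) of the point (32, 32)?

-(32, 32) = (32, -32 mod 41) = (32, 9).

(32, 9)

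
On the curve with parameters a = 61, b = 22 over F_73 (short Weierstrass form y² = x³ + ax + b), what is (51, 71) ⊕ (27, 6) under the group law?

(51, 71) + (27, 6). λ = (6 - 71)/(27 - 51) ≡ 8/49 mod 73. 49⁻¹ ≡ 3 (mod 73) since 49·3 = 147 ≡ 1, so λ ≡ 24.
  x = λ² - 51 - 27 = 576 - 78 ≡ 60; y = λ·(51 - 60) - 71 ≡ 5. → (60, 5)

(60, 5)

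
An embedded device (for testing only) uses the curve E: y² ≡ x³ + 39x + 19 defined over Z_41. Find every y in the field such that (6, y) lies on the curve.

10, 31

x³ + 39x + 19 = 469 ≡ 18 (mod 41).
Square roots of 18 mod 41: 10 and 31 (since 10² = 100 ≡ 18).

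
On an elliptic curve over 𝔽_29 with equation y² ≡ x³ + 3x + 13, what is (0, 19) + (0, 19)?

tangent at (0, 19): λ = (3·0² + 3)/(2·19) ≡ 3/9. 9⁻¹ ≡ 13 (mod 29) since 9·13 = 117 ≡ 1, so λ ≡ 3·13 ≡ 10.
  x = λ² - 0 - 0 = 100 - 0 ≡ 13; y = λ·(0 - 13) - 19 ≡ 25. → (13, 25)

(13, 25)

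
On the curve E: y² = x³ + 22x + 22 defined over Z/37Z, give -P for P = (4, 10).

-(4, 10) = (4, -10 mod 37) = (4, 27).

(4, 27)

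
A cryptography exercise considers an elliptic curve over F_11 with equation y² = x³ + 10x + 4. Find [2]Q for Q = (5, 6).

(10, 9)

tangent at (5, 6): λ = (3·5² + 10)/(2·6) ≡ 8/1. 1⁻¹ ≡ 1 (mod 11), so λ ≡ 8·1 ≡ 8.
  x = λ² - 5 - 5 = 64 - 10 ≡ 10; y = λ·(5 - 10) - 6 ≡ 9. → (10, 9)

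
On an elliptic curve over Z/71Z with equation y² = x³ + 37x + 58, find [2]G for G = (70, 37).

tangent at (70, 37): λ = (3·70² + 37)/(2·37) ≡ 40/3. 3⁻¹ ≡ 24 (mod 71) since 3·24 = 72 ≡ 1, so λ ≡ 40·24 ≡ 37.
  x = λ² - 70 - 70 = 1369 - 140 ≡ 22; y = λ·(70 - 22) - 37 ≡ 35. → (22, 35)

(22, 35)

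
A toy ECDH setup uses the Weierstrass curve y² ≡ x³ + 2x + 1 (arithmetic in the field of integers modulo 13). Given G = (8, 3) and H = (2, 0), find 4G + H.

O

First 4G:
Double-and-add on 4 = (100)₂. Start with G = (8, 3) for the leading 1-bit.
double: tangent at (8, 3): λ = (3·8² + 2)/(2·3) ≡ 12/6. 6⁻¹ ≡ 11 (mod 13), so λ ≡ 12·11 ≡ 2.
  x = λ² - 8 - 8 = 4 - 16 ≡ 1; y = λ·(8 - 1) - 3 ≡ 11. → (1, 11)
double: tangent at (1, 11): λ = (3·1² + 2)/(2·11) ≡ 5/9. 9⁻¹ ≡ 3 (mod 13) since 9·3 = 27 ≡ 1, so λ ≡ 5·3 ≡ 2.
  x = λ² - 1 - 1 = 4 - 2 ≡ 2; y = λ·(1 - 2) - 11 ≡ 0. → (2, 0)
4G = (2, 0).
Finally 4G + H:
(2, 0) + (2, 0): same x and y₁ ≡ -y₂, so the sum is O.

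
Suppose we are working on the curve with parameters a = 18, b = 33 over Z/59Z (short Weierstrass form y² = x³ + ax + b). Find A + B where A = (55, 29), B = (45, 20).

(43, 29)

(55, 29) + (45, 20). λ = (20 - 29)/(45 - 55) ≡ 50/49 mod 59. 49⁻¹ ≡ 53 (mod 59), so λ ≡ 54.
  x = λ² - 55 - 45 = 2916 - 100 ≡ 43; y = λ·(55 - 43) - 29 ≡ 29. → (43, 29)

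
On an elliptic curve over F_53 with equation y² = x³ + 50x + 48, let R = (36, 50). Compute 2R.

(47, 50)

tangent at (36, 50): λ = (3·36² + 50)/(2·50) ≡ 16/47. 47⁻¹ ≡ 44 (mod 53) since 47·44 = 2068 ≡ 1, so λ ≡ 16·44 ≡ 15.
  x = λ² - 36 - 36 = 225 - 72 ≡ 47; y = λ·(36 - 47) - 50 ≡ 50. → (47, 50)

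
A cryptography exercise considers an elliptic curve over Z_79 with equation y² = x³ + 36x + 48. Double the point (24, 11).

(67, 10)

tangent at (24, 11): λ = (3·24² + 36)/(2·11) ≡ 26/22. 22⁻¹ ≡ 18 (mod 79) since 22·18 = 396 ≡ 1, so λ ≡ 26·18 ≡ 73.
  x = λ² - 24 - 24 = 5329 - 48 ≡ 67; y = λ·(24 - 67) - 11 ≡ 10. → (67, 10)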